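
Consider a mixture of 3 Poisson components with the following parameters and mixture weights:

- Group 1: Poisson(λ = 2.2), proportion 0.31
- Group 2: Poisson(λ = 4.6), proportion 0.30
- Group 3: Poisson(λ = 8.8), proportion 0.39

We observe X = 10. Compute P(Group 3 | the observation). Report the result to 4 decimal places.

P(component k | x) = P(Z=k)·f_k(x) / marginal(x), where marginal(x) = Σ_j P(Z=j)·f_j(x).
Component likelihoods at x = 10:
  L_1 = 8.10991e-05
  L_2 = 0.0117506
  L_3 = 0.115684
Unnormalised posteriors:
  P(Z=1)·L_1 = 0.31 × 8.10991e-05 = 2.51407e-05
  P(Z=2)·L_2 = 0.30 × 0.0117506 = 0.00352519
  P(Z=3)·L_3 = 0.39 × 0.115684 = 0.0451167
Evidence: 2.51407e-05 + 0.00352519 + 0.0451167 = 0.048667
P(Group 3 | the observation) ≈ 0.9270

0.9270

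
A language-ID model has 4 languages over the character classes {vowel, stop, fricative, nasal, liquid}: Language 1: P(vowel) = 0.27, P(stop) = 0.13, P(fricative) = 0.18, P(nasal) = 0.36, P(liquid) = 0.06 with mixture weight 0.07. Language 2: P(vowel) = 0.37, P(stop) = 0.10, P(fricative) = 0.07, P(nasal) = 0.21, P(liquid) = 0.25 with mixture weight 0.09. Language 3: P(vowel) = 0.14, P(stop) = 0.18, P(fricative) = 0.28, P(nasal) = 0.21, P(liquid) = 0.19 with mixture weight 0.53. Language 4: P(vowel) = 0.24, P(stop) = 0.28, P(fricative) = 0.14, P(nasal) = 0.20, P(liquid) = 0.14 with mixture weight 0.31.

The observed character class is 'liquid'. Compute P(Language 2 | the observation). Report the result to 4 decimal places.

0.1317

Posterior ∝ prior × likelihood, so P(k | x) ∝ π_k f_k(x); normalise over all components.
Evaluate each component's likelihood at the observed value:
  f_1 = 0.06
  f_2 = 0.25
  f_3 = 0.19
  f_4 = 0.14
Prior × likelihood for each component:
  π_1·f_1 = 0.07 × 0.06 = 0.0042
  π_2·f_2 = 0.09 × 0.25 = 0.0225
  π_3·f_3 = 0.53 × 0.19 = 0.1007
  π_4·f_4 = 0.31 × 0.14 = 0.0434
Marginal: 0.0042 + 0.0225 + 0.1007 + 0.0434 = 0.1708
P(Language 2 | 'liquid') ≈ 0.1317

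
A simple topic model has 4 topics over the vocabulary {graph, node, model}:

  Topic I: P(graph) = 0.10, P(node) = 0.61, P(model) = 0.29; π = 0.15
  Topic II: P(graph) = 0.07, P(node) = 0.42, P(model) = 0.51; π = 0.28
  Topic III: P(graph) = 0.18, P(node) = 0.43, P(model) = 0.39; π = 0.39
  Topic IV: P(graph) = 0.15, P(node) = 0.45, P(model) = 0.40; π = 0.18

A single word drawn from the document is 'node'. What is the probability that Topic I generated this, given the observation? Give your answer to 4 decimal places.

By Bayes' theorem, P(k | x) = π_k f_k(x) / Σ_j π_j f_j(x).
Categorical probabilities:
  L_I = P(node | comp) = 0.61
  L_II = P(node | comp) = 0.42
  L_III = P(node | comp) = 0.43
  L_IV = P(node | comp) = 0.45
Unnormalised posteriors:
  π_I·L_I = 0.15 × 0.61 = 0.0915
  π_II·L_II = 0.28 × 0.42 = 0.1176
  π_III·L_III = 0.39 × 0.43 = 0.1677
  π_IV·L_IV = 0.18 × 0.45 = 0.081
Denominator: 0.0915 + 0.1176 + 0.1677 + 0.081 = 0.4578
P(Topic I | the observation) = 0.0915 / 0.4578 ≈ 0.1999

0.1999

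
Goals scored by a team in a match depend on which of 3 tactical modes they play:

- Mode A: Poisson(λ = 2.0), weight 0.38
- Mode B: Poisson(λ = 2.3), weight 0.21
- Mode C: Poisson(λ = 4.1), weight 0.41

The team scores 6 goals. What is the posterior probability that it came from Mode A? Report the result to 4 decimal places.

P(component k | x) = P(Z=k)·f_k(x) / marginal(x), where marginal(x) = Σ_j P(Z=j)·f_j(x).
Component likelihoods at x = 6 goals:
  p_A = e^(−2.0)·2.0^6/6! = 0.0120298
  p_B = e^(−2.3)·2.3^6/6! = 0.0206138
  p_C = e^(−4.1)·4.1^6/6! = 0.109336
Weight by the priors:
  P(Z=A)·p_A = 0.38 × 0.0120298 = 0.00457133
  P(Z=B)·p_B = 0.21 × 0.0206138 = 0.00432889
  P(Z=C)·p_C = 0.41 × 0.109336 = 0.0448278
Normaliser: 0.00457133 + 0.00432889 + 0.0448278 = 0.053728
P(Mode A | the observation) ≈ 0.0851

0.0851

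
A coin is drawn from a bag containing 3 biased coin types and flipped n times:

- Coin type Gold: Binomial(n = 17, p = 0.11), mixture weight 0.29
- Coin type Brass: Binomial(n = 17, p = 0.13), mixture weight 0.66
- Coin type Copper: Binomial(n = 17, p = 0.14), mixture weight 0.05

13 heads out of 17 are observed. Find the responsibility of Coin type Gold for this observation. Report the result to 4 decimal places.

0.0441

The responsibility of component k is P(Z=k) f_k(x) divided by Σ_j P(Z=j) f_j(x).
Binomial probabilities:
  L_Gold = C(17,13)·0.11^13·0.89^4 = 2380·3.45227e-13·0.627422 = 5.15516e-10
  L_Brass = C(17,13)·0.13^13·0.87^4 = 2380·3.02875e-12·0.572898 = 4.12969e-09
  L_Copper = C(17,13)·0.14^13·0.86^4 = 2380·7.93715e-12·0.547008 = 1.03332e-08
Unnormalised posteriors:
  P(Z=Gold)·L_Gold = 0.29 × 5.15516e-10 = 1.495e-10
  P(Z=Brass)·L_Brass = 0.66 × 4.12969e-09 = 2.7256e-09
  P(Z=Copper)·L_Copper = 0.05 × 1.03332e-08 = 5.1666e-10
Normaliser: 1.495e-10 + 2.7256e-09 + 5.1666e-10 = 3.39176e-09
P(Coin type Gold | 13 heads out of 17) = 1.495e-10 / 3.39176e-09 ≈ 0.0441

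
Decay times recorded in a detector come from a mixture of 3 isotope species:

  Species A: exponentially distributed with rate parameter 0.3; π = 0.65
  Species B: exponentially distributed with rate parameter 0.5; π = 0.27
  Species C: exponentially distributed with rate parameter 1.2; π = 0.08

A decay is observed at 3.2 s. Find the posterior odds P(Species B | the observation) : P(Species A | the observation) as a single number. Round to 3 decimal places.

Posterior odds = (π_i f_i(x)) / (π_j f_j(x)); the normalising sum cancels.
Evaluate each component's likelihood at the observed value:
  f_A = 0.3·e^(−0.3·3.2) = 0.3·e^(−0.9600) = 0.114868
  f_B = 0.5·e^(−0.5·3.2) = 0.5·e^(−1.6000) = 0.100948
  f_C = 1.2·e^(−1.2·3.2) = 1.2·e^(−3.8400) = 0.0257923
Odds = (0.27/0.65) × (0.100948/0.114868) = 0.415385 × 0.878821 ≈ 0.365

0.365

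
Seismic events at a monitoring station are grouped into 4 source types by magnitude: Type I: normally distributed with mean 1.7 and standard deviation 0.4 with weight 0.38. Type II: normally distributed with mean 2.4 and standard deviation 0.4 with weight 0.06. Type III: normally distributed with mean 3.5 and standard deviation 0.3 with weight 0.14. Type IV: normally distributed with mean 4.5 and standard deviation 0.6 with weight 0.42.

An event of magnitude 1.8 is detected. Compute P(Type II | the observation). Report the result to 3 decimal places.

The responsibility of component k is w_k f_k(x) divided by Σ_j w_j f_j(x).
Evaluate each component's likelihood at the observed value:
  L_I = 0.96667
  L_II = 0.323794
  L_III = 1.41563e-07
  L_IV = 2.66396e-05
Multiply by the mixture weights:
  w_I·L_I = 0.38 × 0.96667 = 0.367335
  w_II·L_II = 0.06 × 0.323794 = 0.0194276
  w_III·L_III = 0.14 × 1.41563e-07 = 1.98188e-08
  w_IV·L_IV = 0.42 × 2.66396e-05 = 1.11886e-05
Evidence: 0.367335 + 0.0194276 + 1.98188e-08 + 1.11886e-05 = 0.386774
P(Type II | the observation) = 0.0194276 / 0.386774 ≈ 0.050

0.050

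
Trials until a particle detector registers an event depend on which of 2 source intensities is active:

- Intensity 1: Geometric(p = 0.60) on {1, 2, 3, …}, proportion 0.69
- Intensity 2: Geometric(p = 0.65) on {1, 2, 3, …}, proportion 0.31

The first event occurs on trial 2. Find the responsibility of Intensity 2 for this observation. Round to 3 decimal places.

0.299

P(component k | x) = π_k·f_k(x) / marginal(x), where marginal(x) = Σ_j π_j·f_j(x).
Evaluate each component's likelihood at the observed value:
  f_1 = 0.24
  f_2 = 0.2275
Unnormalised posteriors:
  π_1·f_1 = 0.69 × 0.24 = 0.1656
  π_2·f_2 = 0.31 × 0.2275 = 0.070525
Evidence: 0.1656 + 0.070525 = 0.236125
So the posterior for Intensity 2 is 0.070525 / 0.236125 ≈ 0.299.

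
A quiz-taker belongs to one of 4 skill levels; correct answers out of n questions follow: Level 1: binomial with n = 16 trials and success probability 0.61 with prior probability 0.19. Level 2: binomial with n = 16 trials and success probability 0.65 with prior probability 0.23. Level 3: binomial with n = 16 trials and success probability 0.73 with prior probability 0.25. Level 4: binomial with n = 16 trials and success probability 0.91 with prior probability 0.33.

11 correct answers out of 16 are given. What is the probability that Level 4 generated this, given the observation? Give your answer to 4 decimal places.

By Bayes' theorem, P(k | x) = P(Z=k) f_k(x) / Σ_j P(Z=j) f_j(x).
Component likelihoods at x = 11 correct answers out of 16:
  p_1 = C(16,11)·0.61^11·0.39^5 = 4368·0.00435139·0.00902242 = 0.171488
  p_2 = C(16,11)·0.65^11·0.35^5 = 4368·0.00875078·0.00525219 = 0.200757
  p_3 = C(16,11)·0.73^11·0.27^5 = 4368·0.0313727·0.00143489 = 0.196631
  p_4 = C(16,11)·0.91^11·0.09^5 = 4368·0.354369·5.9049e-06 = 0.00914009
Unnormalised posteriors:
  P(Z=1)·p_1 = 0.19 × 0.171488 = 0.0325827
  P(Z=2)·p_2 = 0.23 × 0.200757 = 0.046174
  P(Z=3)·p_3 = 0.25 × 0.196631 = 0.0491579
  P(Z=4)·p_4 = 0.33 × 0.00914009 = 0.00301623
Evidence: 0.0325827 + 0.046174 + 0.0491579 + 0.00301623 = 0.130931
P(Level 4 | 11 correct answers out of 16) ≈ 0.0230

0.0230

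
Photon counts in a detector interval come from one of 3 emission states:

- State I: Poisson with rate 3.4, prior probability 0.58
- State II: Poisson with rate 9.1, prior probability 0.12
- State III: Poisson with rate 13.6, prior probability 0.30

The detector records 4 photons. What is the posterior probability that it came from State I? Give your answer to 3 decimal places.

0.961

Apply Bayes' rule: the posterior for each component is proportional to its prior times its likelihood at x.
Evaluate each component's likelihood at the observed value:
  f_I = e^(−3.4)·3.4^4/4! = 0.185825
  f_II = e^(−9.1)·9.1^4/4! = 0.0319062
  f_III = e^(−13.6)·13.6^4/4! = 0.00176823
Weight by the priors:
  P(Z=I)·f_I = 0.58 × 0.185825 = 0.107778
  P(Z=II)·f_II = 0.12 × 0.0319062 = 0.00382874
  P(Z=III)·f_III = 0.30 × 0.00176823 = 0.00053047
Normaliser: 0.107778 + 0.00382874 + 0.00053047 = 0.112137
P(State I | x) ≈ 0.961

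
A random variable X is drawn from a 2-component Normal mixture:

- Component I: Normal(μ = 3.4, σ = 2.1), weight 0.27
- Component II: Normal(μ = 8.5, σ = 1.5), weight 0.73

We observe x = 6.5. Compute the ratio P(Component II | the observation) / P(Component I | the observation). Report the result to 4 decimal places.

4.6264

The posterior odds equal the prior odds times the likelihood ratio: (w_i/w_j)·(f_i(x)/f_j(x)).
Component likelihoods at x = 6.5:
  p_I = (1/(2.1·√(2π)))·exp(−(6.5−3.4)²/(2·2.1²)) = 0.189973·exp(-1.08957) = 0.0638994
  p_II = (1/(1.5·√(2π)))·exp(−(6.5−8.5)²/(2·1.5²)) = 0.265962·exp(-0.88889) = 0.10934
Posterior odds = (w_II·p_II) / (w_I·p_I) = (0.73·0.10934) / (0.27·0.0638994) = 0.0798182 / 0.0172528 ≈ 4.6264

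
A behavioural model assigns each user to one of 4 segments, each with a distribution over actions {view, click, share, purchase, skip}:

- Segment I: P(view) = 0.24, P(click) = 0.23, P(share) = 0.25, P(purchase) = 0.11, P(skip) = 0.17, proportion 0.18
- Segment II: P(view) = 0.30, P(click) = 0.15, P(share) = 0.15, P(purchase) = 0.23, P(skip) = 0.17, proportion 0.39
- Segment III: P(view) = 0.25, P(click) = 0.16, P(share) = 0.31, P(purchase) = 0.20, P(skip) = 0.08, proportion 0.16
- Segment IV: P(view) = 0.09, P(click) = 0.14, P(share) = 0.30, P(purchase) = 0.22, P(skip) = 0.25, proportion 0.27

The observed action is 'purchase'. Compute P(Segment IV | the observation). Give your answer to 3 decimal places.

0.296

Posterior ∝ prior × likelihood, so P(k | x) ∝ π_k f_k(x); normalise over all components.
Evaluate each component's likelihood at the observed value:
  f_I = 0.11
  f_II = 0.23
  f_III = 0.2
  f_IV = 0.22
Weight by the priors:
  π_I·f_I = 0.18 × 0.11 = 0.0198
  π_II·f_II = 0.39 × 0.23 = 0.0897
  π_III·f_III = 0.16 × 0.2 = 0.032
  π_IV·f_IV = 0.27 × 0.22 = 0.0594
Normaliser: 0.0198 + 0.0897 + 0.032 + 0.0594 = 0.2009
Responsibility of Segment IV: 0.0594 / 0.2009 ≈ 0.296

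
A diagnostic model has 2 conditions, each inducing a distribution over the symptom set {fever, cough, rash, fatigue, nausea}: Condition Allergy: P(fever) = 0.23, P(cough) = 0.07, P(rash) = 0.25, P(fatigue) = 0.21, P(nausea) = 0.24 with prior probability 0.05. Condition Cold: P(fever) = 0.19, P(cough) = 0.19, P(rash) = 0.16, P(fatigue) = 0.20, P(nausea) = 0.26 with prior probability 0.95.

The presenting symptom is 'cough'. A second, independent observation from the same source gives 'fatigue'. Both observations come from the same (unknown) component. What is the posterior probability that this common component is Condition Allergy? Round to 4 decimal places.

Apply Bayes' rule: the posterior for each component is proportional to its prior times its likelihood at x.
Since both observations come from the same component, the likelihood for component k is f_k(x₁)·f_k(x₂).
  L_Allergy = [P(cough | comp) = 0.07] × [0.21] = 0.0147
  L_Cold = [P(cough | comp) = 0.19] × [0.2] = 0.038
Prior × likelihood for each component:
  π_Allergy·L_Allergy = 0.05 × 0.0147 = 0.000735
  π_Cold·L_Cold = 0.95 × 0.038 = 0.0361
Normaliser: 0.000735 + 0.0361 = 0.036835
Responsibility of Condition Allergy: 0.000735 / 0.036835 ≈ 0.0200

0.0200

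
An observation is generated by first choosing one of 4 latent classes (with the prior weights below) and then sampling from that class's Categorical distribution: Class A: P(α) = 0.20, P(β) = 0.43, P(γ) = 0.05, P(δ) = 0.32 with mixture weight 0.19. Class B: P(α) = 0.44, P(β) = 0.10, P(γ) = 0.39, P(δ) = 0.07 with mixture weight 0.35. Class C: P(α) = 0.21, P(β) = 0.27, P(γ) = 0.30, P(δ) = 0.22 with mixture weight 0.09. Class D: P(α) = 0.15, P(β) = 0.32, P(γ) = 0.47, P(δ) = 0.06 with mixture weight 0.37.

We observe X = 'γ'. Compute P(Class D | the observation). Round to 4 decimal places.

By Bayes' theorem, P(k | x) = w_k f_k(x) / Σ_j w_j f_j(x).
Component likelihoods at x = 'γ':
  p_A = P(γ | comp) = 0.05
  p_B = P(γ | comp) = 0.39
  p_C = P(γ | comp) = 0.30
  p_D = P(γ | comp) = 0.47
Weight by the priors:
  w_A·p_A = 0.19 × 0.05 = 0.0095
  w_B·p_B = 0.35 × 0.39 = 0.1365
  w_C·p_C = 0.09 × 0.3 = 0.027
  w_D·p_D = 0.37 × 0.47 = 0.1739
Sum: 0.0095 + 0.1365 + 0.027 + 0.1739 = 0.3469
Responsibility of Class D: 0.1739 / 0.3469 ≈ 0.5013

0.5013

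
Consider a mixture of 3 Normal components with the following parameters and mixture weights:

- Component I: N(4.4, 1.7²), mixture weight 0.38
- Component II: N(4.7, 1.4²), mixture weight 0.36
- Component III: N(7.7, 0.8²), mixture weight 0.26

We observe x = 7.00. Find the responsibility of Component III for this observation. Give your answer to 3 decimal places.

0.620

P(component k | x) = π_k·f_k(x) / marginal(x), where marginal(x) = Σ_j π_j·f_j(x).
Evaluate each component's likelihood at the observed value:
  p_I = (1/(1.7·√(2π)))·exp(−(7.00−4.4)²/(2·1.7²)) = 0.234672·exp(-1.16955) = 0.0728672
  p_II = (1/(1.4·√(2π)))·exp(−(7.00−4.7)²/(2·1.4²)) = 0.284959·exp(-1.34949) = 0.0739105
  p_III = (1/(0.8·√(2π)))·exp(−(7.00−7.7)²/(2·0.8²)) = 0.498678·exp(-0.38281) = 0.340069
Unnormalised posteriors:
  π_I·p_I = 0.38 × 0.0728672 = 0.0276895
  π_II·p_II = 0.36 × 0.0739105 = 0.0266078
  π_III·p_III = 0.26 × 0.340069 = 0.0884179
Marginal: 0.0276895 + 0.0266078 + 0.0884179 = 0.142715
P(Component III | data) ≈ 0.620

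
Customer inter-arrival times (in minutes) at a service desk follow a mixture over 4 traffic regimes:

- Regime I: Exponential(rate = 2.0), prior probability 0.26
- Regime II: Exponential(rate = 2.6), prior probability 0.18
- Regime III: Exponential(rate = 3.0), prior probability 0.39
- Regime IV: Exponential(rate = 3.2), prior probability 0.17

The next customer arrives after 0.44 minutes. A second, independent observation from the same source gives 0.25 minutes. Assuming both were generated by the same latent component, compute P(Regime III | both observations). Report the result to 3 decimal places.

0.403

P(component k | x) = π_k·f_k(x) / marginal(x), where marginal(x) = Σ_j π_j·f_j(x).
Since both observations come from the same component, the likelihood for component k is f_k(x₁)·f_k(x₂).
  L_I = [2.0·e^(−2.0·0.44) = 2.0·e^(−0.8800) = 0.829566] × [1.21306] = 1.00631
  L_II = [2.6·e^(−2.6·0.44) = 2.6·e^(−1.1440) = 0.82821] × [1.35732] = 1.12415
  L_III = [3.0·e^(−3.0·0.44) = 3.0·e^(−1.3200) = 0.801406] × [1.4171] = 1.13567
  L_IV = [3.2·e^(−3.2·0.44) = 3.2·e^(−1.4080) = 0.782823] × [1.43785] = 1.12558
Unnormalised posteriors:
  π_I·L_I = 0.26 × 1.00631 = 0.261642
  π_II·L_II = 0.18 × 1.12415 = 0.202346
  π_III·L_III = 0.39 × 1.13567 = 0.442912
  π_IV·L_IV = 0.17 × 1.12558 = 0.191349
Marginal: 0.261642 + 0.202346 + 0.442912 + 0.191349 = 1.09825
So the posterior for Regime III is 0.442912 / 1.09825 ≈ 0.403.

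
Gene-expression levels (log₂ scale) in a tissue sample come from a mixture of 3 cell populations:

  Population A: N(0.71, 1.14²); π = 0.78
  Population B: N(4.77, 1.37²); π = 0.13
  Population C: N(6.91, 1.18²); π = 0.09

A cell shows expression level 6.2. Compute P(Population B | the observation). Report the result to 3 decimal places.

0.464

P(component k | x) = π_k·f_k(x) / marginal(x), where marginal(x) = Σ_j π_j·f_j(x).
Evaluate each component's likelihood at the observed value:
  p_A = (1/(1.14·√(2π)))·exp(−(6.2−0.71)²/(2·1.14²)) = 0.349949·exp(-11.59591) = 3.2208e-06
  p_B = (1/(1.37·√(2π)))·exp(−(6.2−4.77)²/(2·1.37²)) = 0.291199·exp(-0.54475) = 0.168891
  p_C = (1/(1.18·√(2π)))·exp(−(6.2−6.91)²/(2·1.18²)) = 0.338087·exp(-0.18102) = 0.282106
Prior × likelihood for each component:
  π_A·p_A = 0.78 × 3.2208e-06 = 2.51222e-06
  π_B·p_B = 0.13 × 0.168891 = 0.0219558
  π_C·p_C = 0.09 × 0.282106 = 0.0253896
Evidence: 2.51222e-06 + 0.0219558 + 0.0253896 = 0.0473479
P(Population B | x) = 0.0219558 / 0.0473479 ≈ 0.464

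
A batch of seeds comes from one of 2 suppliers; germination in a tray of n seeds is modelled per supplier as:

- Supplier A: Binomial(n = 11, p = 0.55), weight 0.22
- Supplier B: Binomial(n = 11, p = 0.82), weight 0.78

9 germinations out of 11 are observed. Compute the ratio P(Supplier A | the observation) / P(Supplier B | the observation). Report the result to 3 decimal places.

0.048

Posterior odds = (π_i f_i(x)) / (π_j f_j(x)); the normalising sum cancels.
Binomial probabilities:
  L_A = 0.0512923
  L_B = 0.298698
Odds = (0.22/0.78) × (0.0512923/0.298698) = 0.282051 × 0.171719 ≈ 0.048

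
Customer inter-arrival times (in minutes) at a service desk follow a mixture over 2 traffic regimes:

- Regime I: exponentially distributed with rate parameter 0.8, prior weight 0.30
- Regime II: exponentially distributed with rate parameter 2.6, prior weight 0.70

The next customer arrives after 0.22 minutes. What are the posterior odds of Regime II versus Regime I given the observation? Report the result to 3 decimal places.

5.104

The posterior odds equal the prior odds times the likelihood ratio: (π_i/π_j)·(f_i(x)/f_j(x)).
Exponential densities:
  p_I = 0.670894
  p_II = 1.46743
Odds = (0.70/0.30) × (1.46743/0.670894) = 2.33333 × 2.18727 ≈ 5.104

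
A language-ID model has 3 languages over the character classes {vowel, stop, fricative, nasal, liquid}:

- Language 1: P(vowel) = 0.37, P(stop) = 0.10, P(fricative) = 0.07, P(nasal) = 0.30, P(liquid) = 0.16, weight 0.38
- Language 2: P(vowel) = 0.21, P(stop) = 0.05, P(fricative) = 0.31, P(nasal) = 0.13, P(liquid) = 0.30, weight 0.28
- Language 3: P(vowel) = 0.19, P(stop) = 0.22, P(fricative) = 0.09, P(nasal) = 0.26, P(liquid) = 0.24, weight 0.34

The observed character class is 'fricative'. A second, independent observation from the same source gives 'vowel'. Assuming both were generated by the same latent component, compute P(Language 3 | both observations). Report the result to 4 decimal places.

Posterior ∝ prior × likelihood, so P(k | x) ∝ w_k f_k(x); normalise over all components.
Since both observations come from the same component, the likelihood for component k is f_k(x₁)·f_k(x₂).
  p_1 = [0.07] × [0.37] = 0.0259
  p_2 = [0.31] × [0.21] = 0.0651
  p_3 = [0.09] × [0.19] = 0.0171
Multiply by the mixture weights:
  w_1·p_1 = 0.38 × 0.0259 = 0.009842
  w_2·p_2 = 0.28 × 0.0651 = 0.018228
  w_3·p_3 = 0.34 × 0.0171 = 0.005814
Marginal: 0.009842 + 0.018228 + 0.005814 = 0.033884
P(Language 3 | x₁, x₂) ≈ 0.1716

0.1716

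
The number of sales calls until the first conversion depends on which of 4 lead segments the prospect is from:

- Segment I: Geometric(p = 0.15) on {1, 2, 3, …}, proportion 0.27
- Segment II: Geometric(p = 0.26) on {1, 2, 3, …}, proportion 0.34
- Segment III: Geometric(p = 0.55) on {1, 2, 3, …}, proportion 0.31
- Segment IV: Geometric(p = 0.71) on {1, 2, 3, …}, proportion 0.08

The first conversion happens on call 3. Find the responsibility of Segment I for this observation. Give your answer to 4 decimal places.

Posterior ∝ prior × likelihood, so P(k | x) ∝ π_k f_k(x); normalise over all components.
Geometric probabilities:
  L_I = 0.15·(1−0.15)^2 = 0.15·0.7225 = 0.108375
  L_II = 0.26·(1−0.26)^2 = 0.26·0.5476 = 0.142376
  L_III = 0.55·(1−0.55)^2 = 0.55·0.2025 = 0.111375
  L_IV = 0.71·(1−0.71)^2 = 0.71·0.0841 = 0.059711
Multiply by the mixture weights:
  π_I·L_I = 0.27 × 0.108375 = 0.0292612
  π_II·L_II = 0.34 × 0.142376 = 0.0484078
  π_III·L_III = 0.31 × 0.111375 = 0.0345262
  π_IV·L_IV = 0.08 × 0.059711 = 0.00477688
Normaliser: 0.0292612 + 0.0484078 + 0.0345262 + 0.00477688 = 0.116972
So the posterior for Segment I is 0.0292612 / 0.116972 ≈ 0.2502.

0.2502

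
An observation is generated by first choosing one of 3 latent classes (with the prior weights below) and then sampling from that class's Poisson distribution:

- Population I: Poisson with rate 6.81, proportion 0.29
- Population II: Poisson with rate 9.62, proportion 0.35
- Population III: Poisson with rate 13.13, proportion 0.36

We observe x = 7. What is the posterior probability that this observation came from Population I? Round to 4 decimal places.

Posterior ∝ prior × likelihood, so P(k | x) ∝ π_k f_k(x); normalise over all components.
Component likelihoods at x = 7:
  p_I = 0.148612
  p_II = 0.100434
  p_III = 0.0264933
Weight by the priors:
  π_I·p_I = 0.29 × 0.148612 = 0.0430975
  π_II·p_II = 0.35 × 0.100434 = 0.035152
  π_III·p_III = 0.36 × 0.0264933 = 0.00953759
Evidence: 0.0430975 + 0.035152 + 0.00953759 = 0.0877871
Responsibility of Population I: 0.0430975 / 0.0877871 ≈ 0.4909

0.4909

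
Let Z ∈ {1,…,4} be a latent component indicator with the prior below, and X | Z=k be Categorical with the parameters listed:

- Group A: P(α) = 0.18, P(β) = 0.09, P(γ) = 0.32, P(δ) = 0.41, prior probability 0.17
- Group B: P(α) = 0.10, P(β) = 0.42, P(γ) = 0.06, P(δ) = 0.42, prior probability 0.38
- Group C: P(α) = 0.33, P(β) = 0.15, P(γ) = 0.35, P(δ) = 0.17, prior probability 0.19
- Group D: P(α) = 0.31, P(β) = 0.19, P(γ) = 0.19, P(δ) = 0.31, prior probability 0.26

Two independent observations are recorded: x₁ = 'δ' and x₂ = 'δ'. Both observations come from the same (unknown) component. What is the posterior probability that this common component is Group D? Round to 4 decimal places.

By Bayes' theorem, P(k | x) = π_k f_k(x) / Σ_j π_j f_j(x).
Since both observations come from the same component, the likelihood for component k is f_k(x₁)·f_k(x₂).
  L_A = [P(δ | comp) = 0.41] × [0.41] = 0.1681
  L_B = [P(δ | comp) = 0.42] × [0.42] = 0.1764
  L_C = [P(δ | comp) = 0.17] × [0.17] = 0.0289
  L_D = [P(δ | comp) = 0.31] × [0.31] = 0.0961
Prior × likelihood for each component:
  π_A·L_A = 0.17 × 0.1681 = 0.028577
  π_B·L_B = 0.38 × 0.1764 = 0.067032
  π_C·L_C = 0.19 × 0.0289 = 0.005491
  π_D·L_D = 0.26 × 0.0961 = 0.024986
Normaliser: 0.028577 + 0.067032 + 0.005491 + 0.024986 = 0.126086
So the posterior for Group D is 0.024986 / 0.126086 ≈ 0.1982.

0.1982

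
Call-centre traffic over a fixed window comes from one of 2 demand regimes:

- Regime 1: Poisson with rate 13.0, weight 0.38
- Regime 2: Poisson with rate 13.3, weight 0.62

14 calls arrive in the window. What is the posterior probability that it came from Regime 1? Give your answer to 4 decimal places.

0.3754

Apply Bayes' rule: the posterior for each component is proportional to its prior times its likelihood at x.
Poisson probabilities:
  L_1 = e^(−13.0)·13.0^14/14! = 0.102087
  L_2 = e^(−13.3)·13.3^14/14! = 0.104087
Unnormalised posteriors:
  π_1·L_1 = 0.38 × 0.102087 = 0.038793
  π_2·L_2 = 0.62 × 0.104087 = 0.0645342
Marginal: 0.038793 + 0.0645342 = 0.103327
P(Regime 1 | the observation) = 0.038793 / 0.103327 ≈ 0.3754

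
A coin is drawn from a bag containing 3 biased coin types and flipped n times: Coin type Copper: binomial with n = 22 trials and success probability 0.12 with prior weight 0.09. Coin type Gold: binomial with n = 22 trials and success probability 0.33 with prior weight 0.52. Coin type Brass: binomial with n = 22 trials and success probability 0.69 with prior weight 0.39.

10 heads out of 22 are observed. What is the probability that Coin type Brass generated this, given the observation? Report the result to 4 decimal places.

P(component k | x) = P(Z=k)·f_k(x) / marginal(x), where marginal(x) = Σ_j P(Z=j)·f_j(x).
Binomial probabilities:
  L_Copper = 8.63517e-05
  L_Gold = 0.0810408
  L_Brass = 0.0124594
Multiply by the mixture weights:
  P(Z=Copper)·L_Copper = 0.09 × 8.63517e-05 = 7.77166e-06
  P(Z=Gold)·L_Gold = 0.52 × 0.0810408 = 0.0421412
  P(Z=Brass)·L_Brass = 0.39 × 0.0124594 = 0.00485917
Denominator: 7.77166e-06 + 0.0421412 + 0.00485917 = 0.0470082
So the posterior for Coin type Brass is 0.00485917 / 0.0470082 ≈ 0.1034.

0.1034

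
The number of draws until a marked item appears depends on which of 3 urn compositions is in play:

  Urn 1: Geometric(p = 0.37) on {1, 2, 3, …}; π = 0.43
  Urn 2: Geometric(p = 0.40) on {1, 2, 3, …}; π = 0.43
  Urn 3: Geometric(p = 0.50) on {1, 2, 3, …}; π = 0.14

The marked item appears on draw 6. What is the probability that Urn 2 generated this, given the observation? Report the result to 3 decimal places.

Posterior ∝ prior × likelihood, so P(k | x) ∝ P(Z=k) f_k(x); normalise over all components.
Component likelihoods at x = 6:
  L_1 = 0.0367202
  L_2 = 0.031104
  L_3 = 0.015625
Unnormalised posteriors:
  P(Z=1)·L_1 = 0.43 × 0.0367202 = 0.0157897
  P(Z=2)·L_2 = 0.43 × 0.031104 = 0.0133747
  P(Z=3)·L_3 = 0.14 × 0.015625 = 0.0021875
Normaliser: 0.0157897 + 0.0133747 + 0.0021875 = 0.0313519
Responsibility of Urn 2: 0.0133747 / 0.0313519 ≈ 0.427

0.427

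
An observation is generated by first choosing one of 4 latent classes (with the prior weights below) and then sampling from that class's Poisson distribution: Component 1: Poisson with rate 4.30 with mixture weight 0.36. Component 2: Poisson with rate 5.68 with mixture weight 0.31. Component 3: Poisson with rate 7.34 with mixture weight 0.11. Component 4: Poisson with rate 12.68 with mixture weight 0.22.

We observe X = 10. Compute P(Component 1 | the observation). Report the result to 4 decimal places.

Apply Bayes' rule: the posterior for each component is proportional to its prior times its likelihood at x.
Poisson probabilities:
  f_1 = 0.00808082
  f_2 = 0.0328797
  f_3 = 0.0811851
  f_4 = 0.092167
Prior × likelihood for each component:
  P(Z=1)·f_1 = 0.36 × 0.00808082 = 0.00290909
  P(Z=2)·f_2 = 0.31 × 0.0328797 = 0.0101927
  P(Z=3)·f_3 = 0.11 × 0.0811851 = 0.00893036
  P(Z=4)·f_4 = 0.22 × 0.092167 = 0.0202767
Sum: 0.00290909 + 0.0101927 + 0.00893036 + 0.0202767 = 0.0423089
Responsibility of Component 1: 0.00290909 / 0.0423089 ≈ 0.0688

0.0688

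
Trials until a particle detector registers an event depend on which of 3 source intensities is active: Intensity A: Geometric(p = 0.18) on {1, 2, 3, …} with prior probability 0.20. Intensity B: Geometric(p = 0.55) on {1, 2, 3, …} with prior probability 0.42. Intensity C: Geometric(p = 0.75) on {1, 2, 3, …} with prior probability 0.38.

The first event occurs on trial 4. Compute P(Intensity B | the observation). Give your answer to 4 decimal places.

0.4641

The responsibility of component k is P(Z=k) f_k(x) divided by Σ_j P(Z=j) f_j(x).
Geometric probabilities:
  f_A = 0.18·(1−0.18)^3 = 0.18·0.551368 = 0.0992462
  f_B = 0.55·(1−0.55)^3 = 0.55·0.091125 = 0.0501187
  f_C = 0.75·(1−0.75)^3 = 0.75·0.015625 = 0.0117188
Weight by the priors:
  P(Z=A)·f_A = 0.20 × 0.0992462 = 0.0198492
  P(Z=B)·f_B = 0.42 × 0.0501187 = 0.0210499
  P(Z=C)·f_C = 0.38 × 0.0117188 = 0.00445313
Denominator: 0.0198492 + 0.0210499 + 0.00445313 = 0.0453522
P(Intensity B | x) = 0.0210499 / 0.0453522 ≈ 0.4641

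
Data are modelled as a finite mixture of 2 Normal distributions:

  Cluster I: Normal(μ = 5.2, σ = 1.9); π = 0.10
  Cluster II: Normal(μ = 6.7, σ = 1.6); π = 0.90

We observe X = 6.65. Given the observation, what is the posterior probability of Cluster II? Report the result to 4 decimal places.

P(component k | x) = P(Z=k)·f_k(x) / marginal(x), where marginal(x) = Σ_j P(Z=j)·f_j(x).
Component likelihoods at x = 6.65:
  L_I = 0.156923
  L_II = 0.249217
Weight by the priors:
  P(Z=I)·L_I = 0.10 × 0.156923 = 0.0156923
  P(Z=II)·L_II = 0.90 × 0.249217 = 0.224295
Marginal: 0.0156923 + 0.224295 = 0.239988
So the posterior for Cluster II is 0.224295 / 0.239988 ≈ 0.9346.

0.9346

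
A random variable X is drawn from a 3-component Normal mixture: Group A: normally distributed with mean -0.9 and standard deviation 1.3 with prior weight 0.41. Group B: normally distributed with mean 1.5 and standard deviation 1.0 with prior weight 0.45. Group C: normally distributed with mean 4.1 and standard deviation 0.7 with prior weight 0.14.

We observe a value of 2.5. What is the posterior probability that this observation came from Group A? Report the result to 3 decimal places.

Apply Bayes' rule: the posterior for each component is proportional to its prior times its likelihood at x.
Normal densities:
  f_A = (1/(1.3·√(2π)))·exp(−(2.5−-0.9)²/(2·1.3²)) = 0.306879·exp(-3.42012) = 0.0100376
  f_B = (1/(1.0·√(2π)))·exp(−(2.5−1.5)²/(2·1.0²)) = 0.398942·exp(-0.50000) = 0.241971
  f_C = (1/(0.7·√(2π)))·exp(−(2.5−4.1)²/(2·0.7²)) = 0.569918·exp(-2.61224) = 0.0418147
Prior × likelihood for each component:
  π_A·f_A = 0.41 × 0.0100376 = 0.0041154
  π_B·f_B = 0.45 × 0.241971 = 0.108887
  π_C·f_C = 0.14 × 0.0418147 = 0.00585405
Normaliser: 0.0041154 + 0.108887 + 0.00585405 = 0.118856
Responsibility of Group A: 0.0041154 / 0.118856 ≈ 0.035

0.035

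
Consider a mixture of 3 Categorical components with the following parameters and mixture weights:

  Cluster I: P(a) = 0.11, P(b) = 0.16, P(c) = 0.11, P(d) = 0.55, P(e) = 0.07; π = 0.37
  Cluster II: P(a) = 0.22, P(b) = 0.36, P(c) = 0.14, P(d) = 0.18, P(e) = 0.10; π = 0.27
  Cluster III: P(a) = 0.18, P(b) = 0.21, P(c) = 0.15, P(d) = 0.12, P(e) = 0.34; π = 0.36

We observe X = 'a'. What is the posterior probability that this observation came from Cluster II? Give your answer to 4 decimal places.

By Bayes' theorem, P(k | x) = w_k f_k(x) / Σ_j w_j f_j(x).
Component likelihoods at x = 'a':
  p_I = P(a | comp) = 0.11
  p_II = P(a | comp) = 0.22
  p_III = P(a | comp) = 0.18
Multiply by the mixture weights:
  w_I·p_I = 0.37 × 0.11 = 0.0407
  w_II·p_II = 0.27 × 0.22 = 0.0594
  w_III·p_III = 0.36 × 0.18 = 0.0648
Denominator: 0.0407 + 0.0594 + 0.0648 = 0.1649
So the posterior for Cluster II is 0.0594 / 0.1649 ≈ 0.3602.

0.3602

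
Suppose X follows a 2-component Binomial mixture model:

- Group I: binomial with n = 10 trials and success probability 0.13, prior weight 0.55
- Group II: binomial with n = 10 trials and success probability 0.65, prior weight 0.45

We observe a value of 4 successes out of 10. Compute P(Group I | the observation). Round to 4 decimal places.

0.3157

By Bayes' theorem, P(k | x) = w_k f_k(x) / Σ_j w_j f_j(x).
Binomial probabilities:
  f_I = 0.0260081
  f_II = 0.0689098
Weight by the priors:
  w_I·f_I = 0.55 × 0.0260081 = 0.0143044
  w_II·f_II = 0.45 × 0.0689098 = 0.0310094
Marginal: 0.0143044 + 0.0310094 = 0.0453139
P(Group I | the observation) ≈ 0.3157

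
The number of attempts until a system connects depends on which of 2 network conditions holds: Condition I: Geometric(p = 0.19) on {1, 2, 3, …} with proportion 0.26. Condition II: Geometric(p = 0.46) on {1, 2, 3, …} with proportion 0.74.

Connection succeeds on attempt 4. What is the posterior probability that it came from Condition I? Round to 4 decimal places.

0.3288

Apply Bayes' rule: the posterior for each component is proportional to its prior times its likelihood at x.
Component likelihoods at x = 4:
  p_I = 0.100974
  p_II = 0.0724334
Unnormalised posteriors:
  π_I·p_I = 0.26 × 0.100974 = 0.0262532
  π_II·p_II = 0.74 × 0.0724334 = 0.0536007
Denominator: 0.0262532 + 0.0536007 = 0.0798539
So the posterior for Condition I is 0.0262532 / 0.0798539 ≈ 0.3288.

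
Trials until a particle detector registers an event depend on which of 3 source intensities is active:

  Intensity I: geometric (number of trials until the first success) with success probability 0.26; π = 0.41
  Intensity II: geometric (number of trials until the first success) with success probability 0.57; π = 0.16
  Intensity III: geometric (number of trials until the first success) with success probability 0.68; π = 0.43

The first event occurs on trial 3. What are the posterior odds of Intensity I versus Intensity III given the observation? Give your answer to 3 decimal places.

1.950

The posterior odds equal the prior odds times the likelihood ratio: (π_i/π_j)·(f_i(x)/f_j(x)).
Component likelihoods at x = 3:
  f_I = 0.26·(1−0.26)^2 = 0.26·0.5476 = 0.142376
  f_II = 0.57·(1−0.57)^2 = 0.57·0.1849 = 0.105393
  f_III = 0.68·(1−0.68)^2 = 0.68·0.1024 = 0.069632
Odds = (0.41/0.43) × (0.142376/0.069632) = 0.953488 × 2.04469 ≈ 1.950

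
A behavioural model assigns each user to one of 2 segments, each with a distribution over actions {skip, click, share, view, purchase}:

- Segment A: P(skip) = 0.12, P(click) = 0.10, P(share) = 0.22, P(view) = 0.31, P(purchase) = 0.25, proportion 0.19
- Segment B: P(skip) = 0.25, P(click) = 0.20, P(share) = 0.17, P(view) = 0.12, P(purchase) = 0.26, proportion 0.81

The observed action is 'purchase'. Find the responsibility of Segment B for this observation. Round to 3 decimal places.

Apply Bayes' rule: the posterior for each component is proportional to its prior times its likelihood at x.
Component likelihoods at x = 'purchase':
  f_A = P(purchase | comp) = 0.25
  f_B = P(purchase | comp) = 0.26
Multiply by the mixture weights:
  P(Z=A)·f_A = 0.19 × 0.25 = 0.0475
  P(Z=B)·f_B = 0.81 × 0.26 = 0.2106
Sum: 0.0475 + 0.2106 = 0.2581
Responsibility of Segment B: 0.2106 / 0.2581 ≈ 0.816

0.816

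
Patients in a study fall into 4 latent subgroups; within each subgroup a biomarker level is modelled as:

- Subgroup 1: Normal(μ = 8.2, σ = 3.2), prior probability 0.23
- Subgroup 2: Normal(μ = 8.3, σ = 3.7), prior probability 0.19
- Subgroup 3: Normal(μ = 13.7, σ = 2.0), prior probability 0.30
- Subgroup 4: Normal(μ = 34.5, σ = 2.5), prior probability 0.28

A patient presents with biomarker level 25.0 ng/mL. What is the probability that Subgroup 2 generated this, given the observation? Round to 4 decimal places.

P(component k | x) = π_k·f_k(x) / marginal(x), where marginal(x) = Σ_j π_j·f_j(x).
Normal densities:
  p_1 = (1/(3.2·√(2π)))·exp(−(25.0−8.2)²/(2·3.2²)) = 0.124669·exp(-13.78125) = 1.29015e-07
  p_2 = (1/(3.7·√(2π)))·exp(−(25.0−8.3)²/(2·3.7²)) = 0.107822·exp(-10.18590) = 4.06469e-06
  p_3 = (1/(2.0·√(2π)))·exp(−(25.0−13.7)²/(2·2.0²)) = 0.199471·exp(-15.96125) = 2.33344e-08
  p_4 = (1/(2.5·√(2π)))·exp(−(25.0−34.5)²/(2·2.5²)) = 0.159577·exp(-7.22000) = 0.000116779
Prior × likelihood for each component:
  π_1·p_1 = 0.23 × 1.29015e-07 = 2.96734e-08
  π_2·p_2 = 0.19 × 4.06469e-06 = 7.72291e-07
  π_3·p_3 = 0.30 × 2.33344e-08 = 7.00033e-09
  π_4·p_4 = 0.28 × 0.000116779 = 3.26981e-05
Marginal: 2.96734e-08 + 7.72291e-07 + 7.00033e-09 + 3.26981e-05 = 3.3507e-05
So the posterior for Subgroup 2 is 7.72291e-07 / 3.3507e-05 ≈ 0.0230.

0.0230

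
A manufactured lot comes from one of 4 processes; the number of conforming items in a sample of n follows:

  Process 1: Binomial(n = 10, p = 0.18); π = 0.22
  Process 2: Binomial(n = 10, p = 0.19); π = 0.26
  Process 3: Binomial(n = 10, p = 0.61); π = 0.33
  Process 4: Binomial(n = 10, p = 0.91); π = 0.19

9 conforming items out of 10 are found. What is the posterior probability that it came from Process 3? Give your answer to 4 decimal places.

0.1706

The responsibility of component k is w_k f_k(x) divided by Σ_j w_j f_j(x).
Binomial probabilities:
  p_1 = 1.62655e-06
  p_2 = 2.61377e-06
  p_3 = 0.0456072
  p_4 = 0.385137
Unnormalised posteriors:
  w_1·p_1 = 0.22 × 1.62655e-06 = 3.5784e-07
  w_2·p_2 = 0.26 × 2.61377e-06 = 6.7958e-07
  w_3·p_3 = 0.33 × 0.0456072 = 0.0150504
  w_4·p_4 = 0.19 × 0.385137 = 0.073176
Normaliser: 3.5784e-07 + 6.7958e-07 + 0.0150504 + 0.073176 = 0.0882274
So the posterior for Process 3 is 0.0150504 / 0.0882274 ≈ 0.1706.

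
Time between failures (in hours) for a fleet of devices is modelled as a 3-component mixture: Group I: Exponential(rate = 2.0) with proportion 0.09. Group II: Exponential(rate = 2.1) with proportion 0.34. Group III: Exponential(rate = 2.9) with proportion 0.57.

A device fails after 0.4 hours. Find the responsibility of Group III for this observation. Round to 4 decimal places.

The responsibility of component k is w_k f_k(x) divided by Σ_j w_j f_j(x).
Component likelihoods at x = 0.4 hours:
  L_I = 0.898658
  L_II = 0.906592
  L_III = 0.90911
Unnormalised posteriors:
  w_I·L_I = 0.09 × 0.898658 = 0.0808792
  w_II·L_II = 0.34 × 0.906592 = 0.308241
  w_III·L_III = 0.57 × 0.90911 = 0.518193
Marginal: 0.0808792 + 0.308241 + 0.518193 = 0.907313
Responsibility of Group III: 0.518193 / 0.907313 ≈ 0.5711

0.5711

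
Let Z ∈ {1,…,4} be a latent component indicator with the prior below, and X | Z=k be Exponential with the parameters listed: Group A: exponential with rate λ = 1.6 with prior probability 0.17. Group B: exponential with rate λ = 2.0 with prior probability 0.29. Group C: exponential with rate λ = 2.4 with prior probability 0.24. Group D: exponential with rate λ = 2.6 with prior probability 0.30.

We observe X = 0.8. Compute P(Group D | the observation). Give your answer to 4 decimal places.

0.2601

Apply Bayes' rule: the posterior for each component is proportional to its prior times its likelihood at x.
Component likelihoods at x = 0.8:
  L_A = 0.44486
  L_B = 0.403793
  L_C = 0.351857
  L_D = 0.324819
Multiply by the mixture weights:
  π_A·L_A = 0.17 × 0.44486 = 0.0756261
  π_B·L_B = 0.29 × 0.403793 = 0.1171
  π_C·L_C = 0.24 × 0.351857 = 0.0844456
  π_D·L_D = 0.30 × 0.324819 = 0.0974456
Marginal: 0.0756261 + 0.1171 + 0.0844456 + 0.0974456 = 0.374617
So the posterior for Group D is 0.0974456 / 0.374617 ≈ 0.2601.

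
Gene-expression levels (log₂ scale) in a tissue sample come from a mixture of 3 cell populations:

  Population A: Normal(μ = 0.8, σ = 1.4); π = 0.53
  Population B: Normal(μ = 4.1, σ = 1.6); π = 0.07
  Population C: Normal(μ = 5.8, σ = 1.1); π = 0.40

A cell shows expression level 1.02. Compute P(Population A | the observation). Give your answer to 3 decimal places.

P(component k | x) = π_k·f_k(x) / marginal(x), where marginal(x) = Σ_j π_j·f_j(x).
Normal densities:
  p_A = 0.281462
  p_B = 0.0390952
  p_C = 2.87827e-05
Unnormalised posteriors:
  π_A·p_A = 0.53 × 0.281462 = 0.149175
  π_B·p_B = 0.07 × 0.0390952 = 0.00273667
  π_C·p_C = 0.40 × 2.87827e-05 = 1.15131e-05
Denominator: 0.149175 + 0.00273667 + 1.15131e-05 = 0.151923
P(Population A | 1.02) = 0.149175 / 0.151923 ≈ 0.982

0.982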